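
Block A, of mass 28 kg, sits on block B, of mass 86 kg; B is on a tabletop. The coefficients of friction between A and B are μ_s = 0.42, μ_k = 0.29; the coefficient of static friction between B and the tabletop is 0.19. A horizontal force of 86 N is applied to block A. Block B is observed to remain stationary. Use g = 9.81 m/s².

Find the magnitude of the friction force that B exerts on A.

f ≈ 86 N

The normal force B exerts on A is simply A's weight, N₁ = 274.7 N.
So the A–B interface can sustain at most μ_s N₁ = 115.4 N of static friction.
Since P = 86 N ≤ 115.4 N, A does not slip on B; friction on A equals P = 86 N.
B experiences an equal 86 N forward from A (third law). B is in equilibrium, so the floor supplies f₂ = 86 N of static friction (limit μ_s(m_A+m_B)g = 212.5 N, not exceeded).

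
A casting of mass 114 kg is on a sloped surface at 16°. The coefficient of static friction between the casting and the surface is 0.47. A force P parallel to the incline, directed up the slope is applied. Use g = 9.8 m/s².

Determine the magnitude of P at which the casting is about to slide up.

At impending motion up the slope, friction acts down-slope at its limit: f = μ_s N.
P is parallel to the surface, so N = m g cos θ = 1070 N.
Along the incline: P = m g sin θ + μ_s N = 308 + 0.47×1070 = 813 N.

P ≈ 813 N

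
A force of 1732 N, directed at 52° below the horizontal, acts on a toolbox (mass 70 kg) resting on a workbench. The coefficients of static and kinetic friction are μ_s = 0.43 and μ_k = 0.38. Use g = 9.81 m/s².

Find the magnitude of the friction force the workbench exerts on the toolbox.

Vertical equilibrium gives N = m g + P sin α = 2052 N.
Horizontally, friction must balance P cos α = 1066 N.
μ_s N = 0.43 × 2052 = 882.2 N.
1066 > 882.2 N → the toolbox slides; f = μ_k N = 0.38×2052 = 780 N.

f ≈ 780 N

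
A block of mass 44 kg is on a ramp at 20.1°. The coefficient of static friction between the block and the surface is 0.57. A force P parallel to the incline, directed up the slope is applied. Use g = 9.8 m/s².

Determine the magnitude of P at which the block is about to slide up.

At impending motion up the slope, friction acts down-slope at its limit: f = μ_s N.
P is parallel to the surface, so N = m g cos θ = 405 N.
Along the incline: P = m g sin θ + μ_s N = 148 + 0.57×405 = 379 N.

P ≈ 379 N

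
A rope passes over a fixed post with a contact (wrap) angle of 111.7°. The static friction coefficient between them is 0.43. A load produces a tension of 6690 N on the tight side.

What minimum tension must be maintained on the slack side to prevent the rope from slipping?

T_min ≈ 2890 N

Capstan equation at impending slip: T_tight/T_slack = e^{μβ}.
β = 111.7° = 1.95 rad; e^{μβ} = e^{0.43×1.95} = 2.312.
T_slack = T_tight / e^{μβ} = 6690 / 2.312 = 2890 N.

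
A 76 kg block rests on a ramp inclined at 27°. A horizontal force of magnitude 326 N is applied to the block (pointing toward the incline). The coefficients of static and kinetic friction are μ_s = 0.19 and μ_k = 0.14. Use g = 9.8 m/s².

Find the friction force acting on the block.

f ≈ 47.7 N (up the incline)

Resolve perpendicular to the incline: N = m g cos θ + P sin θ = 76×9.8×cos 27° + 326×sin 27° = 811.6 N.
Along the incline, the net driving force (taking up-slope positive) is P cos θ − m g sin θ = 290.5 − 338.1 = -47.66 N, so equilibrium requires friction f = 47.66 N (up-slope).
Maximum static friction: μ_s N = 0.19 × 811.6 = 154.2 N.
Since 47.66 N is within the 154.2 N limit, the block stays put and friction is exactly 47.7 N.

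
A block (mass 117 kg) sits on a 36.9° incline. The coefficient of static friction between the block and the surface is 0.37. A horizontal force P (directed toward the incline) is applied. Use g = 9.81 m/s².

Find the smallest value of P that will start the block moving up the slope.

At impending motion up the slope, friction acts down-slope at its limit: f = μ_s N.
Perpendicular to the incline: N = m g cos θ + P sin θ.
Along the incline: P cos θ = m g sin θ + μ_s N = m g sin θ + μ_s (m g cos θ + P sin θ).
Solving, P (cos θ − μ_s sin θ) = m g (sin θ + μ_s cos θ), so P = 117×9.81×(sin 36.9° + 0.37 cos 36.9°)/(cos 36.9° − 0.37 sin 36.9°) = 1150×0.8963/0.5775 = 1780 N.

P ≈ 1780 N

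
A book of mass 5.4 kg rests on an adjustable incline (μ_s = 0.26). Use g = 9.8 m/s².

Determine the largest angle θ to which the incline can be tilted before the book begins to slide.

θ_max ≈ 14.6°

At the slip threshold, m g sin θ = μ_s · m g cos θ, so tan θ = μ_s.
θ_max = arctan(0.26) = 14.6°.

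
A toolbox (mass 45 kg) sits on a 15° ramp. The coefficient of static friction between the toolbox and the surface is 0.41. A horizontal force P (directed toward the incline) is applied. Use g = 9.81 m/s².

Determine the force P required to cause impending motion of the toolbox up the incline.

P ≈ 336 N

At impending motion up the slope, friction acts down-slope at its limit: f = μ_s N.
Perpendicular to the incline: N = m g cos θ + P sin θ.
Along the incline: P cos θ = m g sin θ + μ_s N = m g sin θ + μ_s (m g cos θ + P sin θ).
Solving, P (cos θ − μ_s sin θ) = m g (sin θ + μ_s cos θ), so P = 45×9.81×(sin 15° + 0.41 cos 15°)/(cos 15° − 0.41 sin 15°) = 441×0.6548/0.8598 = 336 N.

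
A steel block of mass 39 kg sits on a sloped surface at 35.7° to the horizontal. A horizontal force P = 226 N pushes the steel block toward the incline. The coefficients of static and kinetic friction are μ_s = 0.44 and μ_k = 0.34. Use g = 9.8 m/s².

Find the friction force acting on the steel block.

The horizontal push has a component P sin θ into the surface, so N = m g cos θ + P sin θ = 310.4 + 131.9 = 442.3 N.
Parallel to the incline: P cos θ − m g sin θ = 183.5 − 223 = -39.5 N; the friction needed to balance this is 39.5 N acting up the slope.
Maximum static friction: μ_s N = 0.44 × 442.3 = 194.6 N.
|f_req| = 39.5 ≤ 194.6 N → the steel block is in equilibrium; friction equals the required value.

f ≈ 39.5 N (up the incline)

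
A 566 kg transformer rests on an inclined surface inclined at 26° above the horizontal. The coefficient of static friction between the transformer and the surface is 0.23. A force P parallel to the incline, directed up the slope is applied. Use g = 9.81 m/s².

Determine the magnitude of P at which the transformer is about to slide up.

P ≈ 3580 N

At impending motion up the slope, friction acts down-slope at its limit: f = μ_s N.
P is parallel to the surface, so N = m g cos θ = 4990 N.
Along the incline: P = m g sin θ + μ_s N = 2430 + 0.23×4990 = 3580 N.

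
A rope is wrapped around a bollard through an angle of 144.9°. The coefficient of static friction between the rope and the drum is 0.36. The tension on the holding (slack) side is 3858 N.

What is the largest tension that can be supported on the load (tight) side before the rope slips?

At impending slip the capstan equation gives T₂/T₁ = e^{μβ} with β in radians.
β = 144.9° × π/180 = 2.529 rad.
e^{μβ} = e^{0.36×2.529} = 2.485.
T₂ = T₁ · e^{μβ} = 3858 × 2.485 = 9590 N.

T_max ≈ 9590 N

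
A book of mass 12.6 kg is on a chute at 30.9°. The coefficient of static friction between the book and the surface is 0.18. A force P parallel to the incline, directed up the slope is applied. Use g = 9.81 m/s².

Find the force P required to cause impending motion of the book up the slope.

At impending motion up the slope, friction acts down-slope at its limit: f = μ_s N.
P is parallel to the surface, so N = m g cos θ = 106 N.
Along the incline: P = m g sin θ + μ_s N = 63.5 + 0.18×106 = 82.6 N.

P ≈ 82.6 N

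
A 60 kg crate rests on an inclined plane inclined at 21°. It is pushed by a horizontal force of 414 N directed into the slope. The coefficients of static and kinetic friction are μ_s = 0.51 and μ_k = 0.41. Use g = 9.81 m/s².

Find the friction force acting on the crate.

f ≈ 176 N (down the incline)

Resolve perpendicular to the incline: N = m g cos θ + P sin θ = 60×9.81×cos 21° + 414×sin 21° = 697.9 N.
Parallel to the incline: P cos θ − m g sin θ = 386.5 − 210.9 = 175.6 N; the friction needed to balance this is 175.6 N acting down the slope.
The limit of static friction is μ_s N = 355.9 N.
Since 175.6 N is within the 355.9 N limit, the crate stays put and friction is exactly 176 N.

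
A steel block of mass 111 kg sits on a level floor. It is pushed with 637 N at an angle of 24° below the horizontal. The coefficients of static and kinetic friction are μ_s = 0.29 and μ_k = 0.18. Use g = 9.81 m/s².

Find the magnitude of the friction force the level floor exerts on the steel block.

f ≈ 243 N

N = m g + P sin α = 1089 + 637×sin 24° = 1348 N.
Horizontally, friction must balance P cos α = 581.9 N.
The static-friction limit is μ_s N = 390.9 N.
The required friction exceeds μ_s N, so the steel block moves and f = μ_k N = 243 N.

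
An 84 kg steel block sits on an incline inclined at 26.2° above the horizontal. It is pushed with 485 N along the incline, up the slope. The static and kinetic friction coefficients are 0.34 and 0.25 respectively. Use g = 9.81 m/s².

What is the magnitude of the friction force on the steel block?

f ≈ 121 N (down the incline)

Normal force: N = m g cos θ = 84 × 9.81 × cos 26.2° = 739.4 N.
For equilibrium along the incline the friction force must supply f = m g sin θ − P = 363.8 − 485 = -121.2 N (positive meaning up-slope).
Maximum static friction available: μ_s N = 0.34 × 739.4 = 251.4 N.
Since |-121.2| ≤ 251.4 N, the steel block remains in static equilibrium and friction takes exactly the required value.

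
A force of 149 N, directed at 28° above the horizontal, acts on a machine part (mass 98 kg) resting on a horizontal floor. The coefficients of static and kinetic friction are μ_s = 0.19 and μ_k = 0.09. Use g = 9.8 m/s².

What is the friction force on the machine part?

The vertical component of P reduces the normal force: N = m g − P sin α = 960.4 − 69.95 = 890.4 N.
For equilibrium, f = P cos α = 149×cos 28° = 131.6 N.
μ_s N = 0.19 × 890.4 = 169.2 N.
Since 131.6 N does not exceed the limit, the machine part stays at rest and f = 132 N.

f ≈ 132 N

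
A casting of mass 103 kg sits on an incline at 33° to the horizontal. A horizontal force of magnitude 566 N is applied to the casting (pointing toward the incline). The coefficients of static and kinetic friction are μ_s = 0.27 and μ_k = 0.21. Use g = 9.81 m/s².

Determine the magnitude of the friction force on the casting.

f ≈ 75.6 N (up the incline)

The horizontal push has a component P sin θ into the surface, so N = m g cos θ + P sin θ = 847.4 + 308.3 = 1156 N.
Along the incline, the net driving force (taking up-slope positive) is P cos θ − m g sin θ = 474.7 − 550.3 = -75.63 N, so equilibrium requires friction f = 75.63 N (up-slope).
The limit of static friction is μ_s N = 312 N.
|f_req| = 75.63 ≤ 312 N → the casting is in equilibrium; friction equals the required value.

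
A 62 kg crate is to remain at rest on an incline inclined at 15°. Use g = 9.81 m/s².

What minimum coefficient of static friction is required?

μ_s,min ≈ 0.268

At the slip threshold m g sin θ = μ_s m g cos θ, so μ_s,min = tan θ.
μ_s,min = tan 15° = 0.268.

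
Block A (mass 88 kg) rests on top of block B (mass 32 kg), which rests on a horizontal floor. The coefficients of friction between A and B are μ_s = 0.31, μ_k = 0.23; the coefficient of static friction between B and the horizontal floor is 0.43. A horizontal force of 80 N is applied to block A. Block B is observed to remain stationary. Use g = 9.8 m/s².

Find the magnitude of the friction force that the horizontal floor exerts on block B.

f ≈ 80 N

The normal force B exerts on A is simply A's weight, N₁ = 862.4 N.
So the A–B interface can sustain at most μ_s N₁ = 267.3 N of static friction.
P = 80 N is within that limit, so A and B move together (both at rest); the A–B friction is simply f₁ = P = 80 N.
By Newton's third law B feels 80 N forward from A. With B stationary, the floor's static friction on B balances it: f₂ = 80 N (well within μ_s(m_A+m_B)g = 505.7 N).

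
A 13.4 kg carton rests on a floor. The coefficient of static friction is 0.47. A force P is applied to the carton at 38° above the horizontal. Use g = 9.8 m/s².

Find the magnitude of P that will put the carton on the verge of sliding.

N = m g − P sin α (the pull lifts the carton).
At impending slip, P cos α = μ_s N = μ_s (m g − P sin α).
Solving: P (cos α + μ_s sin α) = μ_s m g → P = 0.47×131/(cos 38° + 0.47 sin 38°) = 61.7/1.077 = 57.3 N.

P ≈ 57.3 N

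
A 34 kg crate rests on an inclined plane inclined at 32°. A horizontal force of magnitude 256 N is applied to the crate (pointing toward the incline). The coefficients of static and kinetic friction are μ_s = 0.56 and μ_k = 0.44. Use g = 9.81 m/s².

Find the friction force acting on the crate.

Resolve perpendicular to the incline: N = m g cos θ + P sin θ = 34×9.81×cos 32° + 256×sin 32° = 418.5 N.
Along the incline, the net driving force (taking up-slope positive) is P cos θ − m g sin θ = 217.1 − 176.7 = 40.35 N, so equilibrium requires friction f = -40.35 N (down-slope).
Maximum static friction: μ_s N = 0.56 × 418.5 = 234.4 N.
Since 40.35 N is within the 234.4 N limit, the crate stays put and friction is exactly 40.4 N.

f ≈ 40.4 N (down the incline)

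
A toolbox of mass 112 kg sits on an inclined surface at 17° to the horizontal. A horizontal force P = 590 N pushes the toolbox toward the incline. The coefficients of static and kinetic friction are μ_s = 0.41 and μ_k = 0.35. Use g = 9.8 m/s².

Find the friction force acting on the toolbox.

f ≈ 243 N (down the incline)

Normal direction: N = m g cos θ + P sin θ = 1222 N.
Parallel to the incline: P cos θ − m g sin θ = 564.2 − 320.9 = 243.3 N; the friction needed to balance this is 243.3 N acting down the slope.
The limit of static friction is μ_s N = 501.1 N.
Since 243.3 N is within the 501.1 N limit, the toolbox stays put and friction is exactly 243 N.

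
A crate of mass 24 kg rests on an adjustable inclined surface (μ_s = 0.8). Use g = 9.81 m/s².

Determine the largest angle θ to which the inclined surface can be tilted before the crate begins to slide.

θ_max ≈ 38.7°

At the slip threshold, m g sin θ = μ_s · m g cos θ, so tan θ = μ_s.
θ_max = arctan(0.8) = 38.7°.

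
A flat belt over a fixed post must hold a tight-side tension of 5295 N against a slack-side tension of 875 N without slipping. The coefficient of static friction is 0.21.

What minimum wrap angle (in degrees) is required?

T₂/T₁ = e^{μβ} → β = ln(T₂/T₁)/μ.
β = ln(5295/875)/0.21 = 1.8/0.21 = 8.573 rad.
In degrees: β = 8.573 × 180/π = 491°.

β_min ≈ 491°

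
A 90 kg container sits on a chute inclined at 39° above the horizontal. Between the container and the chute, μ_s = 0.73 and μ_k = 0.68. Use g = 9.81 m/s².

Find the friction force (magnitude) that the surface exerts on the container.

Perpendicular to the surface, N = m g cos θ = 90·9.81·cos 39° = 686.1 N.
For equilibrium along the incline, friction must balance the weight component: f = m g sin θ = 555.6 N up the slope.
The static-friction ceiling is μ_s N = 0.73 × 686.1 = 500.9 N.
Since |555.6| > 500.9 N, static friction cannot hold it; the container slides down the incline and kinetic friction applies: f = μ_k N = 0.68 × 686.1 = 467 N.

f ≈ 467 N (up the incline)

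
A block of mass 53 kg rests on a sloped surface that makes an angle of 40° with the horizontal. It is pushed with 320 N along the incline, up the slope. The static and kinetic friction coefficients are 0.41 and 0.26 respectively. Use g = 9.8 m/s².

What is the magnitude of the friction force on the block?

f ≈ 13.9 N (up the incline)

Normal force: N = m g cos θ = 53 × 9.8 × cos 40° = 397.9 N.
Parallel to the incline, ΣF = 0 gives f = m g sin θ − P = 333.9 − 320 = 13.86 N (up-slope positive).
The static-friction ceiling is μ_s N = 0.41 × 397.9 = 163.1 N.
Since |13.86| ≤ 163.1 N, static friction is sufficient; f equals the required value, not μ_s N.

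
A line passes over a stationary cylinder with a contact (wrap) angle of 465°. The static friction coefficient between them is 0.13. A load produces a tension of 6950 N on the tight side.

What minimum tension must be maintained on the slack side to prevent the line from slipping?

Capstan equation at impending slip: T_tight/T_slack = e^{μβ}.
β = 465° = 8.116 rad; e^{μβ} = e^{0.13×8.116} = 2.872.
T_slack = T_tight / e^{μβ} = 6950 / 2.872 = 2420 N.

T_min ≈ 2420 N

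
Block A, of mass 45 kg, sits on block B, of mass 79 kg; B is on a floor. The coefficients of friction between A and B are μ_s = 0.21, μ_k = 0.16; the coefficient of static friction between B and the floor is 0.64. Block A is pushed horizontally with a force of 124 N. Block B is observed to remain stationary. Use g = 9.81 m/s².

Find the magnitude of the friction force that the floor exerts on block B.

The normal force B exerts on A is simply A's weight, N₁ = 441.5 N.
Maximum static friction on A from B: μ_s N₁ = 0.21×441.5 = 92.7 N.
Since P = 124 N > 92.7 N, A slides on B; the A–B friction is kinetic: f₁ = μ_k N₁ = 0.16×441.5 = 70.6 N.
By Newton's third law B feels 70.6 N forward from A. With B stationary, the floor's static friction on B balances it: f₂ = 70.6 N (well within μ_s(m_A+m_B)g = 778.5 N).

f ≈ 70.6 N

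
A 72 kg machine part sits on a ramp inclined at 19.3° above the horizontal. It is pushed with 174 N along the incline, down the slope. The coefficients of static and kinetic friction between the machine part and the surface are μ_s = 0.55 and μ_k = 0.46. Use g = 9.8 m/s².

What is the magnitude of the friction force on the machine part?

f ≈ 306 N (up the incline)

Perpendicular to the surface, N = m g cos θ = 72·9.8·cos 19.3° = 665.9 N.
For equilibrium along the incline the friction force must supply f = m g sin θ + P = 233.2 + 174 = 407.2 N (positive meaning up-slope).
The static-friction ceiling is μ_s N = 0.55 × 665.9 = 366.3 N.
Since |407.2| > 366.3 N, static friction cannot hold it; the machine part slides down the incline and kinetic friction applies: f = μ_k N = 0.46 × 665.9 = 306 N.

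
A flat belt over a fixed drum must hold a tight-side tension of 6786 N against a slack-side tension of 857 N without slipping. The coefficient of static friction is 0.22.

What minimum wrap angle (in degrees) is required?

β_min ≈ 539°

T₂/T₁ = e^{μβ} → β = ln(T₂/T₁)/μ.
β = ln(6786/857)/0.22 = 2.069/0.22 = 9.405 rad.
In degrees: β = 9.405 × 180/π = 539°.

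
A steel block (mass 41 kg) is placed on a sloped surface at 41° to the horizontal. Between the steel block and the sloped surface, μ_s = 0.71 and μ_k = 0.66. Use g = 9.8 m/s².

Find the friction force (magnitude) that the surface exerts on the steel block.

The normal reaction is N = m g cos θ = 303.2 N.
For equilibrium along the incline, friction must balance the weight component: f = m g sin θ = 263.6 N up the slope.
Static friction can supply at most μ_s N = 215.3 N.
Since |263.6| > 215.3 N, static friction cannot hold it; the steel block slides down the incline and kinetic friction applies: f = μ_k N = 0.66 × 303.2 = 200 N.

f ≈ 200 N (up the incline)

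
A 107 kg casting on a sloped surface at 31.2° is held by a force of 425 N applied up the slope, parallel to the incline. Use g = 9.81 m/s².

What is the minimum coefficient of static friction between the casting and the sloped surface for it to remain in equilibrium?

N = m g cos θ = 897.9 N.
Friction must make up the shortfall along the incline: f = m g sin θ − P = 543.8 − 425 = 118.8 N.
At the threshold f = μ_s N, so μ_s,min = 118.8/897.9 = 0.132.

μ_s,min ≈ 0.132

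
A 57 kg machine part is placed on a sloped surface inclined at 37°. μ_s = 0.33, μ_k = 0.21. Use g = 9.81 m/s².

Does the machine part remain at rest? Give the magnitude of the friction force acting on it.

f ≈ 93.8 N

N = m g cos θ = 447 N.
Down-slope weight component: m g sin θ = 337 N.
μ_s N = 147 N.
337 > 147 N, so it slides; kinetic friction f = μ_k N = 0.21×447 = 93.8 N.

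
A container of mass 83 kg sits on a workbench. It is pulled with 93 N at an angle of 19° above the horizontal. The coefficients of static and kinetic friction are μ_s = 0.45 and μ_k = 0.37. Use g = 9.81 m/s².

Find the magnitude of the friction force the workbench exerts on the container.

The vertical component of P reduces the normal force: N = m g − P sin α = 814.2 − 30.28 = 784 N.
For equilibrium, f = P cos α = 93×cos 19° = 87.93 N.
The static-friction limit is μ_s N = 352.8 N.
Since 87.93 N does not exceed the limit, the container stays at rest and f = 87.9 N.

f ≈ 87.9 N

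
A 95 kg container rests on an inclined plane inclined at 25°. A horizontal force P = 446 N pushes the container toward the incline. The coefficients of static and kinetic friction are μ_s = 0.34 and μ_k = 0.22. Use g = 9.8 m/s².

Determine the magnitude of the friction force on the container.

Normal direction: N = m g cos θ + P sin θ = 1032 N.
Along the incline, the net driving force (taking up-slope positive) is P cos θ − m g sin θ = 404.2 − 393.5 = 10.76 N, so equilibrium requires friction f = -10.76 N (down-slope).
Maximum static friction: μ_s N = 0.34 × 1032 = 351 N.
Since 10.76 N is within the 351 N limit, the container stays put and friction is exactly 10.8 N.

f ≈ 10.8 N (down the incline)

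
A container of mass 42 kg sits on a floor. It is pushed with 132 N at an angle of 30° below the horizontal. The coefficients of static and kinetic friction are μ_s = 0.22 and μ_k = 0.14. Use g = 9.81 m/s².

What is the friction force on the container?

f ≈ 66.9 N

Vertical equilibrium gives N = m g + P sin α = 478 N.
Horizontally, friction must balance P cos α = 114.3 N.
μ_s N = 0.22 × 478 = 105.2 N.
114.3 > 105.2 N → the container slides; f = μ_k N = 0.14×478 = 66.9 N.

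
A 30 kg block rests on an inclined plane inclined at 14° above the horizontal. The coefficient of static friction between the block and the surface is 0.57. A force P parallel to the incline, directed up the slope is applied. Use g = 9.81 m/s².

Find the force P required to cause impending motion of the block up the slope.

P ≈ 234 N

At impending motion up the slope, friction acts down-slope at its limit: f = μ_s N.
P is parallel to the surface, so N = m g cos θ = 286 N.
Along the incline: P = m g sin θ + μ_s N = 71.2 + 0.57×286 = 234 N.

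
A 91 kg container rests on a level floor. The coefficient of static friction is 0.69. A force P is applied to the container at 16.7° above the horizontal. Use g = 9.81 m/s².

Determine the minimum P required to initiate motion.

N = m g − P sin α (the pull lifts the container).
At impending slip, P cos α = μ_s N = μ_s (m g − P sin α).
Solving: P (cos α + μ_s sin α) = μ_s m g → P = 0.69×893/(cos 16.7° + 0.69 sin 16.7°) = 616/1.156 = 533 N.

P ≈ 533 N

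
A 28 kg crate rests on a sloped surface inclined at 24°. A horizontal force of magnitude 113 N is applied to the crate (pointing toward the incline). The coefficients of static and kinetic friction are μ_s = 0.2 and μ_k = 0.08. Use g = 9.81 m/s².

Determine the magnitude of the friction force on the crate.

f ≈ 8.49 N (up the incline)

Resolve perpendicular to the incline: N = m g cos θ + P sin θ = 28×9.81×cos 24° + 113×sin 24° = 296.9 N.
Along the incline, the net driving force (taking up-slope positive) is P cos θ − m g sin θ = 103.2 − 111.7 = -8.492 N, so equilibrium requires friction f = 8.492 N (up-slope).
Maximum static friction: μ_s N = 0.2 × 296.9 = 59.38 N.
Since 8.492 N is within the 59.38 N limit, the crate stays put and friction is exactly 8.49 N.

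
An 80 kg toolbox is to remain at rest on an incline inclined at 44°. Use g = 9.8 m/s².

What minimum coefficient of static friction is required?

μ_s,min ≈ 0.966

At the slip threshold m g sin θ = μ_s m g cos θ, so μ_s,min = tan θ.
μ_s,min = tan 44° = 0.966.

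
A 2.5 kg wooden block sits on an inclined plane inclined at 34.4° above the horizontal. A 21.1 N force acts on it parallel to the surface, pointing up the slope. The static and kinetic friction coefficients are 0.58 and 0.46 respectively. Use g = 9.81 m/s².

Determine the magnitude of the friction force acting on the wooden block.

Normal force: N = m g cos θ = 2.5 × 9.81 × cos 34.4° = 20.24 N.
The friction needed for equilibrium is m g sin θ − P = 13.86 − 21.1 = -7.244 N, measured positive up-slope.
Static friction can supply at most μ_s N = 11.74 N.
Since |-7.244| ≤ 11.74 N, the wooden block remains in static equilibrium and friction takes exactly the required value.

f ≈ 7.24 N (down the incline)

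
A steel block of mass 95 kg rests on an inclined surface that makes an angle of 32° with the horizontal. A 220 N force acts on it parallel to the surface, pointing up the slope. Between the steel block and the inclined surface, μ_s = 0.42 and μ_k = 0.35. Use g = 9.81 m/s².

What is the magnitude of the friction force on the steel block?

Perpendicular to the surface, N = m g cos θ = 95·9.81·cos 32° = 790.3 N.
For equilibrium along the incline the friction force must supply f = m g sin θ − P = 493.9 − 220 = 273.9 N (positive meaning up-slope).
The static-friction ceiling is μ_s N = 0.42 × 790.3 = 331.9 N.
Since |273.9| ≤ 331.9 N, no slip — friction simply equals what equilibrium demands.

f ≈ 274 N (up the incline)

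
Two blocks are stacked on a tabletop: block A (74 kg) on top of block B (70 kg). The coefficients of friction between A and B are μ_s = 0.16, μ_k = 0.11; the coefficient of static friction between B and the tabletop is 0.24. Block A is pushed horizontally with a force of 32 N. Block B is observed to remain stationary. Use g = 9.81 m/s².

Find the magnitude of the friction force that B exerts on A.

f ≈ 32 N

The normal force B exerts on A is simply A's weight, N₁ = 725.9 N.
Maximum static friction on A from B: μ_s N₁ = 0.16×725.9 = 116.2 N.
P = 32 N is within that limit, so A and B move together (both at rest); the A–B friction is simply f₁ = P = 32 N.
B experiences an equal 32 N forward from A (third law). B is in equilibrium, so the floor supplies f₂ = 32 N of static friction (limit μ_s(m_A+m_B)g = 339 N, not exceeded).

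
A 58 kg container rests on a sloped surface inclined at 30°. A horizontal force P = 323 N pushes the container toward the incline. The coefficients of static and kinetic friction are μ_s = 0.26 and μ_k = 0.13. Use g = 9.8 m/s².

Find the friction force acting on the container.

The horizontal push has a component P sin θ into the surface, so N = m g cos θ + P sin θ = 492.2 + 161.5 = 653.7 N.
Along the incline, the net driving force (taking up-slope positive) is P cos θ − m g sin θ = 279.7 − 284.2 = -4.474 N, so equilibrium requires friction f = 4.474 N (up-slope).
The limit of static friction is μ_s N = 170 N.
|f_req| = 4.474 ≤ 170 N → the container is in equilibrium; friction equals the required value.

f ≈ 4.47 N (up the incline)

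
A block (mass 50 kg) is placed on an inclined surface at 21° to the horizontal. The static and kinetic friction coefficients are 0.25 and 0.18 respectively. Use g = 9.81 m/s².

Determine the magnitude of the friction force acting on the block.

f ≈ 82.4 N (up the incline)

The normal reaction is N = m g cos θ = 457.9 N.
For equilibrium along the incline, friction must balance the weight component: f = m g sin θ = 175.8 N up the slope.
Static friction can supply at most μ_s N = 114.5 N.
Since |175.8| > 114.5 N, static friction cannot hold it; the block slides down the incline and kinetic friction applies: f = μ_k N = 0.18 × 457.9 = 82.4 N.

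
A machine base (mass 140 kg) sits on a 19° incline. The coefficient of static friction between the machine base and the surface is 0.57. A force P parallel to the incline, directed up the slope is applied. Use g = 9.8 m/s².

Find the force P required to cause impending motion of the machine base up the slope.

P ≈ 1190 N

At impending motion up the slope, friction acts down-slope at its limit: f = μ_s N.
P is parallel to the surface, so N = m g cos θ = 1300 N.
Along the incline: P = m g sin θ + μ_s N = 447 + 0.57×1300 = 1190 N.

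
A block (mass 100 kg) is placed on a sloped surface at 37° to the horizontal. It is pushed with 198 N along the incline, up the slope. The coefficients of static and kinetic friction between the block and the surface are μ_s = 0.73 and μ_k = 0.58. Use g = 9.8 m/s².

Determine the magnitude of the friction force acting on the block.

f ≈ 392 N (up the incline)

Normal force: N = m g cos θ = 100 × 9.8 × cos 37° = 782.7 N.
For equilibrium along the incline the friction force must supply f = m g sin θ − P = 589.8 − 198 = 391.8 N (positive meaning up-slope).
Static friction can supply at most μ_s N = 571.3 N.
Since |391.8| ≤ 571.3 N, the block remains in static equilibrium and friction takes exactly the required value.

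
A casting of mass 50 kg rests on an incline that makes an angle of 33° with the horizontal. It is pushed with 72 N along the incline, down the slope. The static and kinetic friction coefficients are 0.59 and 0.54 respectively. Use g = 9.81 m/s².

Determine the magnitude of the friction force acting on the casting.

Perpendicular to the surface, N = m g cos θ = 50·9.81·cos 33° = 411.4 N.
For equilibrium along the incline the friction force must supply f = m g sin θ + P = 267.1 + 72 = 339.1 N (positive meaning up-slope).
The static-friction ceiling is μ_s N = 0.59 × 411.4 = 242.7 N.
Since |339.1| > 242.7 N, static friction cannot hold it; the casting slides down the incline and kinetic friction applies: f = μ_k N = 0.54 × 411.4 = 222 N.

f ≈ 222 N (up the incline)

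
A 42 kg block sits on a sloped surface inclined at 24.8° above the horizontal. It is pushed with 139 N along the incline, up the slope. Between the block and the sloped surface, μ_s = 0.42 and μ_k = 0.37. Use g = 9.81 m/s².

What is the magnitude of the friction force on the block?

f ≈ 33.8 N (up the incline)

Perpendicular to the surface, N = m g cos θ = 42·9.81·cos 24.8° = 374 N.
For equilibrium along the incline the friction force must supply f = m g sin θ − P = 172.8 − 139 = 33.82 N (positive meaning up-slope).
The static-friction ceiling is μ_s N = 0.42 × 374 = 157.1 N.
Since |33.82| ≤ 157.1 N, no slip — friction simply equals what equilibrium demands.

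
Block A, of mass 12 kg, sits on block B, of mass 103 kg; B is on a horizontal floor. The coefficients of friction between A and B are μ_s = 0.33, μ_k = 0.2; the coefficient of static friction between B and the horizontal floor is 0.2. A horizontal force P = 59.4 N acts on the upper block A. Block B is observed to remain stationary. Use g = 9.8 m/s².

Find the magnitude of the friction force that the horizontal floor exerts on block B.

Normal force at the A–B interface: N₁ = m_A g = 117.6 N.
Maximum static friction on A from B: μ_s N₁ = 0.33×117.6 = 38.81 N.
P = 59.4 N exceeds that limit, so A slips over B and the interface friction becomes kinetic: f₁ = μ_k N₁ = 0.2×117.6 = 23.5 N.
B experiences an equal 23.5 N forward from A (third law). B is in equilibrium, so the floor supplies f₂ = 23.5 N of static friction (limit μ_s(m_A+m_B)g = 225.4 N, not exceeded).

f ≈ 23.5 N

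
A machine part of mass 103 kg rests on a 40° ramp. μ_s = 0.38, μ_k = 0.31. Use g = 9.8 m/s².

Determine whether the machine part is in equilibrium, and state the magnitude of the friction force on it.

N = m g cos θ = 773 N.
Down-slope weight component: m g sin θ = 649 N.
μ_s N = 294 N.
649 > 294 N, so it slides; kinetic friction f = μ_k N = 0.31×773 = 240 N.

f ≈ 240 N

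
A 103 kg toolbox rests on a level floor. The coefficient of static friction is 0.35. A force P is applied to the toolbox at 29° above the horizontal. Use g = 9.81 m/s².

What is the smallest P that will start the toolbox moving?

N = m g − P sin α (the pull lifts the toolbox).
At impending slip, P cos α = μ_s N = μ_s (m g − P sin α).
Solving: P (cos α + μ_s sin α) = μ_s m g → P = 0.35×1010/(cos 29° + 0.35 sin 29°) = 354/1.044 = 339 N.

P ≈ 339 N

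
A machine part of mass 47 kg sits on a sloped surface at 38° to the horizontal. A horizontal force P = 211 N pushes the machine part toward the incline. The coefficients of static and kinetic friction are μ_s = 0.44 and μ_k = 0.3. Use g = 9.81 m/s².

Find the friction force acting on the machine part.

Normal direction: N = m g cos θ + P sin θ = 493.2 N.
Parallel to the incline: P cos θ − m g sin θ = 166.3 − 283.9 = -117.6 N; the friction needed to balance this is 117.6 N acting up the slope.
Maximum static friction: μ_s N = 0.44 × 493.2 = 217 N.
|f_req| = 117.6 ≤ 217 N → the machine part is in equilibrium; friction equals the required value.

f ≈ 118 N (up the incline)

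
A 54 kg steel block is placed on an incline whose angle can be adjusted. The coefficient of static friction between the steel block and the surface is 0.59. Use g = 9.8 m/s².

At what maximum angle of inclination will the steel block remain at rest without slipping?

At the slip threshold, m g sin θ = μ_s · m g cos θ, so tan θ = μ_s.
θ_max = arctan(0.59) = 30.5°.

θ_max ≈ 30.5°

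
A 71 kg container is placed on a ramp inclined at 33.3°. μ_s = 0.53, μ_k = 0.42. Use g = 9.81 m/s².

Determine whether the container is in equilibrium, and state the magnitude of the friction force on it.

f ≈ 245 N

N = m g cos θ = 582 N.
Down-slope weight component: m g sin θ = 382 N.
μ_s N = 309 N.
382 > 309 N, so it slides; kinetic friction f = μ_k N = 0.42×582 = 245 N.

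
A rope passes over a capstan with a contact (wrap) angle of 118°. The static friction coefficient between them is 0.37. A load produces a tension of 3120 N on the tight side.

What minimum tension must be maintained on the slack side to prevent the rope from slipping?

Capstan equation at impending slip: T_tight/T_slack = e^{μβ}.
β = 118° = 2.059 rad; e^{μβ} = e^{0.37×2.059} = 2.143.
T_slack = T_tight / e^{μβ} = 3120 / 2.143 = 1460 N.

T_min ≈ 1460 N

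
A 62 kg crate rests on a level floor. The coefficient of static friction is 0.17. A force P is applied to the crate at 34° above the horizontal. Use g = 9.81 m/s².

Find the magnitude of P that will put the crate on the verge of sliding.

N = m g − P sin α (the pull lifts the crate).
At impending slip, P cos α = μ_s N = μ_s (m g − P sin α).
Solving: P (cos α + μ_s sin α) = μ_s m g → P = 0.17×608/(cos 34° + 0.17 sin 34°) = 103/0.9241 = 112 N.

P ≈ 112 N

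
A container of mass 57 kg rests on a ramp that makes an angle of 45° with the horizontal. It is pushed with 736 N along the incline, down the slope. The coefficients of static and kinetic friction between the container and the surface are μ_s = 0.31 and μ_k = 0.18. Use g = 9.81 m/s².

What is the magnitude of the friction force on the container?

The normal reaction is N = m g cos θ = 395.4 N.
Parallel to the incline, ΣF = 0 gives f = m g sin θ + P = 395.4 + 736 = 1131 N (up-slope positive).
The static-friction ceiling is μ_s N = 0.31 × 395.4 = 122.6 N.
|1131| exceeds 122.6 N, so the container slips down-slope; friction is kinetic, f = μ_k N = 0.18×395.4 = 71.2 N.

f ≈ 71.2 N (up the incline)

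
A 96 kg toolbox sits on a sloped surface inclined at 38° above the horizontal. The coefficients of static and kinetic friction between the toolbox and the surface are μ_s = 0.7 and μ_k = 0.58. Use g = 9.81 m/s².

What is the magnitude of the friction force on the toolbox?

f ≈ 430 N (up the incline)

Perpendicular to the surface, N = m g cos θ = 96·9.81·cos 38° = 742.1 N.
Along the slope the weight component is m g sin θ = 579.8 N; friction must supply exactly this, acting up-slope.
Maximum static friction available: μ_s N = 0.7 × 742.1 = 519.5 N.
Since |579.8| > 519.5 N, static friction cannot hold it; the toolbox slides down the incline and kinetic friction applies: f = μ_k N = 0.58 × 742.1 = 430 N.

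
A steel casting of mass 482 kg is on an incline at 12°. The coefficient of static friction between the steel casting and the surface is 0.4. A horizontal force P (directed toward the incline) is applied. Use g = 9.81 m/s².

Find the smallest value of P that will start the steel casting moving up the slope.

At impending motion up the slope, friction acts down-slope at its limit: f = μ_s N.
Perpendicular to the incline: N = m g cos θ + P sin θ.
Along the incline: P cos θ = m g sin θ + μ_s N = m g sin θ + μ_s (m g cos θ + P sin θ).
Solving, P (cos θ − μ_s sin θ) = m g (sin θ + μ_s cos θ), so P = 482×9.81×(sin 12° + 0.4 cos 12°)/(cos 12° − 0.4 sin 12°) = 4730×0.5992/0.895 = 3170 N.

P ≈ 3170 N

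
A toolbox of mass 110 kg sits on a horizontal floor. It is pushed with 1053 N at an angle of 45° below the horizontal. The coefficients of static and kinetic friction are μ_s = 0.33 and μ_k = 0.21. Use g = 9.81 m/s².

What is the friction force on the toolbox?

The vertical component of P adds to the normal force: N = m g + P sin α = 1079 + 744.6 = 1824 N.
For equilibrium, f = P cos α = 1053×cos 45° = 744.6 N.
μ_s N = 0.33 × 1824 = 601.8 N.
744.6 > 601.8 N → the toolbox slides; f = μ_k N = 0.21×1824 = 383 N.

f ≈ 383 N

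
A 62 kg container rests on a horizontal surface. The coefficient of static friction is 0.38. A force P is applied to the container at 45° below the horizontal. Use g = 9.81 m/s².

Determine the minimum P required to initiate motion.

P ≈ 527 N

N = m g + P sin α (the push presses the container into the horizontal surface).
At impending slip, P cos α = μ_s N = μ_s (m g + P sin α).
Solving: P (cos α − μ_s sin α) = μ_s m g → P = 0.38×608/(cos 45° − 0.38 sin 45°) = 231/0.4384 = 527 N.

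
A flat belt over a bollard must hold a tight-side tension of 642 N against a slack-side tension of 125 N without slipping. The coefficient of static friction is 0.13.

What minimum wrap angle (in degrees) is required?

β_min ≈ 721°

T₂/T₁ = e^{μβ} → β = ln(T₂/T₁)/μ.
β = ln(642/125)/0.13 = 1.636/0.13 = 12.59 rad.
In degrees: β = 12.59 × 180/π = 721°.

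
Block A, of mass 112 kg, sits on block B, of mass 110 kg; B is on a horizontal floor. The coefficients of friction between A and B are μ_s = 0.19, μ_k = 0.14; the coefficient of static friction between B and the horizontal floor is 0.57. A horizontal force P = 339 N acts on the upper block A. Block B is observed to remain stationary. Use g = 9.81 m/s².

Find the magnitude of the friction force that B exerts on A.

The normal force B exerts on A is simply A's weight, N₁ = 1099 N.
Maximum static friction on A from B: μ_s N₁ = 0.19×1099 = 208.8 N.
Since P = 339 N > 208.8 N, A slides on B; the A–B friction is kinetic: f₁ = μ_k N₁ = 0.14×1099 = 154 N.
B experiences an equal 154 N forward from A (third law). B is in equilibrium, so the floor supplies f₂ = 154 N of static friction (limit μ_s(m_A+m_B)g = 1241 N, not exceeded).

f ≈ 154 N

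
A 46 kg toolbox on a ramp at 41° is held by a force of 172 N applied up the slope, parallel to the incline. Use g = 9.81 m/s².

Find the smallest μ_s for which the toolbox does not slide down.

N = m g cos θ = 340.6 N.
Friction must make up the shortfall along the incline: f = m g sin θ − P = 296.1 − 172 = 124.1 N.
At the threshold f = μ_s N, so μ_s,min = 124.1/340.6 = 0.364.

μ_s,min ≈ 0.364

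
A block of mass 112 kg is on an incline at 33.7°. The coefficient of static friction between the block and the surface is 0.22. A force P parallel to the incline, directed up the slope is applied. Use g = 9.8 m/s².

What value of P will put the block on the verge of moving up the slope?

At impending motion up the slope, friction acts down-slope at its limit: f = μ_s N.
P is parallel to the surface, so N = m g cos θ = 913 N.
Along the incline: P = m g sin θ + μ_s N = 609 + 0.22×913 = 810 N.

P ≈ 810 N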